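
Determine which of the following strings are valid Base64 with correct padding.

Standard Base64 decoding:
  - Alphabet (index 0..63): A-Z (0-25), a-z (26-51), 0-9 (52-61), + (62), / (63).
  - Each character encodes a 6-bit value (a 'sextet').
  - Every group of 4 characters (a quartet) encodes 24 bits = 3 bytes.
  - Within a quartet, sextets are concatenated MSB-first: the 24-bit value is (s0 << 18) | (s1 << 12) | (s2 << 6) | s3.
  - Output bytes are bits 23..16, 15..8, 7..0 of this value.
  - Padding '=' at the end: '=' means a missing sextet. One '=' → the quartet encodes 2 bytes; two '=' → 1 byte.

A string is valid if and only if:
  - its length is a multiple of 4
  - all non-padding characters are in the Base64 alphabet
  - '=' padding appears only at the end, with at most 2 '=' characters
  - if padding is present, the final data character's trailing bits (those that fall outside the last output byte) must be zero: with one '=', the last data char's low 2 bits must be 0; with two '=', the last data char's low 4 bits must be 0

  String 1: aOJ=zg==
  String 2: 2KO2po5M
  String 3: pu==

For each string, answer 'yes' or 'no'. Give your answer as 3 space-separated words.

Answer: no yes no

Derivation:
String 1: 'aOJ=zg==' → invalid (bad char(s): ['=']; '=' in middle)
String 2: '2KO2po5M' → valid
String 3: 'pu==' → invalid (bad trailing bits)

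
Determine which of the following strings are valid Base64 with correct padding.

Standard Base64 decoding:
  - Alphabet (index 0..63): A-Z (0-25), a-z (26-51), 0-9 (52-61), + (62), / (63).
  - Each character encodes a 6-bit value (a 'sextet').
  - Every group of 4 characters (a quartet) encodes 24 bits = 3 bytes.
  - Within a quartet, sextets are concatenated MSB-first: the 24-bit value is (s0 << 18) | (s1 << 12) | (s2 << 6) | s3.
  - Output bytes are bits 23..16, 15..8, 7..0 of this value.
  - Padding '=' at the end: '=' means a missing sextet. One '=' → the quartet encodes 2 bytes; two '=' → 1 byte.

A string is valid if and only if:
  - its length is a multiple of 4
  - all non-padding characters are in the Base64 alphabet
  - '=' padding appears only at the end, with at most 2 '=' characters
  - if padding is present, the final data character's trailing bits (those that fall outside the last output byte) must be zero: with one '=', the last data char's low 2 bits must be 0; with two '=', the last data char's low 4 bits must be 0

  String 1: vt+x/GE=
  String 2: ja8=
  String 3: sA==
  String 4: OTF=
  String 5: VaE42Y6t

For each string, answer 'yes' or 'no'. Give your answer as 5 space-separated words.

Answer: yes yes yes no yes

Derivation:
String 1: 'vt+x/GE=' → valid
String 2: 'ja8=' → valid
String 3: 'sA==' → valid
String 4: 'OTF=' → invalid (bad trailing bits)
String 5: 'VaE42Y6t' → valid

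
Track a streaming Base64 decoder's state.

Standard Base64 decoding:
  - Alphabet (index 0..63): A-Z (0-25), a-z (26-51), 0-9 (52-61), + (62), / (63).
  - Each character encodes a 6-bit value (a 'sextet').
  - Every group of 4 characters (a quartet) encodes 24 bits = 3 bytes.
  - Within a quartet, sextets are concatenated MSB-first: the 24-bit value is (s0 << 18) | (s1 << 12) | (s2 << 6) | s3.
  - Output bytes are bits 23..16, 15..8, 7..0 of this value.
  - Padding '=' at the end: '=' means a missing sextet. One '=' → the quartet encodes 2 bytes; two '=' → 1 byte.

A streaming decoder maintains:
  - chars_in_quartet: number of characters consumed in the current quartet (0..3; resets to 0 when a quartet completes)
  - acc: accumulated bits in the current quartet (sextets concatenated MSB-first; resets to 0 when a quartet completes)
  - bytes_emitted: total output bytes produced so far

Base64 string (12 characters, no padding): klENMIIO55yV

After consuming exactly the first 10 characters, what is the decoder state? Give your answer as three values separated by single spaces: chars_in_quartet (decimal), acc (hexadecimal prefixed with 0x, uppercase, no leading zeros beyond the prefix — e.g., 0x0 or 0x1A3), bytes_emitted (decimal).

Answer: 2 0xE79 6

Derivation:
After char 0 ('k'=36): chars_in_quartet=1 acc=0x24 bytes_emitted=0
After char 1 ('l'=37): chars_in_quartet=2 acc=0x925 bytes_emitted=0
After char 2 ('E'=4): chars_in_quartet=3 acc=0x24944 bytes_emitted=0
After char 3 ('N'=13): chars_in_quartet=4 acc=0x92510D -> emit 92 51 0D, reset; bytes_emitted=3
After char 4 ('M'=12): chars_in_quartet=1 acc=0xC bytes_emitted=3
After char 5 ('I'=8): chars_in_quartet=2 acc=0x308 bytes_emitted=3
After char 6 ('I'=8): chars_in_quartet=3 acc=0xC208 bytes_emitted=3
After char 7 ('O'=14): chars_in_quartet=4 acc=0x30820E -> emit 30 82 0E, reset; bytes_emitted=6
After char 8 ('5'=57): chars_in_quartet=1 acc=0x39 bytes_emitted=6
After char 9 ('5'=57): chars_in_quartet=2 acc=0xE79 bytes_emitted=6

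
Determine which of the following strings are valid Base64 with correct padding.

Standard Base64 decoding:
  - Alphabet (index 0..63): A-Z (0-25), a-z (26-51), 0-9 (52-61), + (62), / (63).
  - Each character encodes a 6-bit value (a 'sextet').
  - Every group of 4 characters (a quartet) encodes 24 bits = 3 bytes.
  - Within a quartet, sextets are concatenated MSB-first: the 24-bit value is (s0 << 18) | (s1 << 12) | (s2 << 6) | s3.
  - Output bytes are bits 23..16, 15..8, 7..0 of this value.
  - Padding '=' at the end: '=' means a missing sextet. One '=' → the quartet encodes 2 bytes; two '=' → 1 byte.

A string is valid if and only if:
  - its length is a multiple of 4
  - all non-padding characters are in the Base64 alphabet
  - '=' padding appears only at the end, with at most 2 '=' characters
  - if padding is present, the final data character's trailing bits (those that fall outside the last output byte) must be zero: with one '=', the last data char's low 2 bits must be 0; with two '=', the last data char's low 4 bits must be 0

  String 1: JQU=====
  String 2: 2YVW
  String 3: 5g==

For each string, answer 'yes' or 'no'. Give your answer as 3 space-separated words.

String 1: 'JQU=====' → invalid (5 pad chars (max 2))
String 2: '2YVW' → valid
String 3: '5g==' → valid

Answer: no yes yes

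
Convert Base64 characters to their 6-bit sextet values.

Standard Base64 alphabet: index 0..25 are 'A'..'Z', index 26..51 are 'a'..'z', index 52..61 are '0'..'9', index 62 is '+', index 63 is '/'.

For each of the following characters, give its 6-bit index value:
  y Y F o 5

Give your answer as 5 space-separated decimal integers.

Answer: 50 24 5 40 57

Derivation:
'y': a..z range, 26 + ord('y') − ord('a') = 50
'Y': A..Z range, ord('Y') − ord('A') = 24
'F': A..Z range, ord('F') − ord('A') = 5
'o': a..z range, 26 + ord('o') − ord('a') = 40
'5': 0..9 range, 52 + ord('5') − ord('0') = 57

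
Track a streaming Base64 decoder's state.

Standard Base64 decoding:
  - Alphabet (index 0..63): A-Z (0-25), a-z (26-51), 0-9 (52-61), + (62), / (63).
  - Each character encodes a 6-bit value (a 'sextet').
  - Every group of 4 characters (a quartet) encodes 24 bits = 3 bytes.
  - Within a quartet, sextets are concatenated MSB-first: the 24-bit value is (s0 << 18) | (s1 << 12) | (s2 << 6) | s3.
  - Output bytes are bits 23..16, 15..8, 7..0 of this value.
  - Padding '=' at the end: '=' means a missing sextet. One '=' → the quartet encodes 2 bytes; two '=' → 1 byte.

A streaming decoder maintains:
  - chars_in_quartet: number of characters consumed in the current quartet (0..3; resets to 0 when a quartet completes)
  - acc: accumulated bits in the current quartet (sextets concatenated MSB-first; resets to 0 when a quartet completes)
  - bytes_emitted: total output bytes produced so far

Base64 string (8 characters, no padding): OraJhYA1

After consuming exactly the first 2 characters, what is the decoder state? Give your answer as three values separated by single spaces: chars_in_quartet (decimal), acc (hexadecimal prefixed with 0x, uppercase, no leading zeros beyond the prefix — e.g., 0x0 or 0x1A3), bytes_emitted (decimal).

Answer: 2 0x3AB 0

Derivation:
After char 0 ('O'=14): chars_in_quartet=1 acc=0xE bytes_emitted=0
After char 1 ('r'=43): chars_in_quartet=2 acc=0x3AB bytes_emitted=0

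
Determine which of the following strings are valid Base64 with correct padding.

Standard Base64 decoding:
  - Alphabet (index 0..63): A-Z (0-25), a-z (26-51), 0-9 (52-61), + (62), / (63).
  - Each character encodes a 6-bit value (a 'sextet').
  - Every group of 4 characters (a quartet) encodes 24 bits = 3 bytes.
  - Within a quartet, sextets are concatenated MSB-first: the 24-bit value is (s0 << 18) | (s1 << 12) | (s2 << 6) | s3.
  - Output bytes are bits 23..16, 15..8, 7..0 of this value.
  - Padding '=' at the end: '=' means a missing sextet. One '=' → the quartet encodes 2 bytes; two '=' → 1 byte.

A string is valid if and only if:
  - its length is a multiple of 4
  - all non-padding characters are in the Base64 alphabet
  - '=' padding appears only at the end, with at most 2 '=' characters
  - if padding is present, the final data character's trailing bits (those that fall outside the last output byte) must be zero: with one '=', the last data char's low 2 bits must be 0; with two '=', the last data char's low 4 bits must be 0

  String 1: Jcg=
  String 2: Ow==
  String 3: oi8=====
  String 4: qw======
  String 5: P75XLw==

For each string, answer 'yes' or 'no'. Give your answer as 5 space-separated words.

String 1: 'Jcg=' → valid
String 2: 'Ow==' → valid
String 3: 'oi8=====' → invalid (5 pad chars (max 2))
String 4: 'qw======' → invalid (6 pad chars (max 2))
String 5: 'P75XLw==' → valid

Answer: yes yes no no yes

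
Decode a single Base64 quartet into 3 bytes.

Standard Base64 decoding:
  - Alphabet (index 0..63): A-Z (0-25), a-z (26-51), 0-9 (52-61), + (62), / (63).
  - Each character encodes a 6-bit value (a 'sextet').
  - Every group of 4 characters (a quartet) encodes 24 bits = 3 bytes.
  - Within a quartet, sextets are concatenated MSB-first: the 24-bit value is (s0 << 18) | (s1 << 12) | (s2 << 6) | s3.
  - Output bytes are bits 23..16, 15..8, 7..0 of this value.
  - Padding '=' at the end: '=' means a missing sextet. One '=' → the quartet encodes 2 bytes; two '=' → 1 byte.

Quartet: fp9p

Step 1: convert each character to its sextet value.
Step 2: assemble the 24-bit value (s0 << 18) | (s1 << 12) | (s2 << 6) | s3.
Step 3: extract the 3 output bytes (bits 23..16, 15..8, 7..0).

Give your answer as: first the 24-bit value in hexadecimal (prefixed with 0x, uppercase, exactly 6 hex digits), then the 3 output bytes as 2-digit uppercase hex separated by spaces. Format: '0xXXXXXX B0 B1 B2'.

Sextets: f=31, p=41, 9=61, p=41
24-bit: (31<<18) | (41<<12) | (61<<6) | 41
      = 0x7C0000 | 0x029000 | 0x000F40 | 0x000029
      = 0x7E9F69
Bytes: (v>>16)&0xFF=7E, (v>>8)&0xFF=9F, v&0xFF=69

Answer: 0x7E9F69 7E 9F 69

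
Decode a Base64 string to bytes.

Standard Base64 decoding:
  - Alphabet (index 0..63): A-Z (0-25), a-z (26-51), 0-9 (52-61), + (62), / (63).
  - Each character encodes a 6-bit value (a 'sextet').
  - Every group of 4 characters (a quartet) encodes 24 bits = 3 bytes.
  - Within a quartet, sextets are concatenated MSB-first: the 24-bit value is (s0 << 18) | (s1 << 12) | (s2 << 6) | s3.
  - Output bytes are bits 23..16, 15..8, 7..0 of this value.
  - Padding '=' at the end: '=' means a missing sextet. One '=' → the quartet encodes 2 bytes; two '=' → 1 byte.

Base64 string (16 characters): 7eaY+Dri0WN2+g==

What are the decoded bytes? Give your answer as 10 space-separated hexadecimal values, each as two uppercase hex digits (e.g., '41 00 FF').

Answer: ED E6 98 F8 3A E2 D1 63 76 FA

Derivation:
After char 0 ('7'=59): chars_in_quartet=1 acc=0x3B bytes_emitted=0
After char 1 ('e'=30): chars_in_quartet=2 acc=0xEDE bytes_emitted=0
After char 2 ('a'=26): chars_in_quartet=3 acc=0x3B79A bytes_emitted=0
After char 3 ('Y'=24): chars_in_quartet=4 acc=0xEDE698 -> emit ED E6 98, reset; bytes_emitted=3
After char 4 ('+'=62): chars_in_quartet=1 acc=0x3E bytes_emitted=3
After char 5 ('D'=3): chars_in_quartet=2 acc=0xF83 bytes_emitted=3
After char 6 ('r'=43): chars_in_quartet=3 acc=0x3E0EB bytes_emitted=3
After char 7 ('i'=34): chars_in_quartet=4 acc=0xF83AE2 -> emit F8 3A E2, reset; bytes_emitted=6
After char 8 ('0'=52): chars_in_quartet=1 acc=0x34 bytes_emitted=6
After char 9 ('W'=22): chars_in_quartet=2 acc=0xD16 bytes_emitted=6
After char 10 ('N'=13): chars_in_quartet=3 acc=0x3458D bytes_emitted=6
After char 11 ('2'=54): chars_in_quartet=4 acc=0xD16376 -> emit D1 63 76, reset; bytes_emitted=9
After char 12 ('+'=62): chars_in_quartet=1 acc=0x3E bytes_emitted=9
After char 13 ('g'=32): chars_in_quartet=2 acc=0xFA0 bytes_emitted=9
Padding '==': partial quartet acc=0xFA0 -> emit FA; bytes_emitted=10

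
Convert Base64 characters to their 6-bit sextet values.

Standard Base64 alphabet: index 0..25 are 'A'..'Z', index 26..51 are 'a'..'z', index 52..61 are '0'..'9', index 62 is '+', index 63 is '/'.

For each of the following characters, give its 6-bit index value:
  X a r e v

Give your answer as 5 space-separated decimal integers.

'X': A..Z range, ord('X') − ord('A') = 23
'a': a..z range, 26 + ord('a') − ord('a') = 26
'r': a..z range, 26 + ord('r') − ord('a') = 43
'e': a..z range, 26 + ord('e') − ord('a') = 30
'v': a..z range, 26 + ord('v') − ord('a') = 47

Answer: 23 26 43 30 47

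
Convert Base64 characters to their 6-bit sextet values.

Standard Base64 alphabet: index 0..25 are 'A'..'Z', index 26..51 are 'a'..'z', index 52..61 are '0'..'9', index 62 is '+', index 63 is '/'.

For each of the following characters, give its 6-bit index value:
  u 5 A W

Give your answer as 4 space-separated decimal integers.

'u': a..z range, 26 + ord('u') − ord('a') = 46
'5': 0..9 range, 52 + ord('5') − ord('0') = 57
'A': A..Z range, ord('A') − ord('A') = 0
'W': A..Z range, ord('W') − ord('A') = 22

Answer: 46 57 0 22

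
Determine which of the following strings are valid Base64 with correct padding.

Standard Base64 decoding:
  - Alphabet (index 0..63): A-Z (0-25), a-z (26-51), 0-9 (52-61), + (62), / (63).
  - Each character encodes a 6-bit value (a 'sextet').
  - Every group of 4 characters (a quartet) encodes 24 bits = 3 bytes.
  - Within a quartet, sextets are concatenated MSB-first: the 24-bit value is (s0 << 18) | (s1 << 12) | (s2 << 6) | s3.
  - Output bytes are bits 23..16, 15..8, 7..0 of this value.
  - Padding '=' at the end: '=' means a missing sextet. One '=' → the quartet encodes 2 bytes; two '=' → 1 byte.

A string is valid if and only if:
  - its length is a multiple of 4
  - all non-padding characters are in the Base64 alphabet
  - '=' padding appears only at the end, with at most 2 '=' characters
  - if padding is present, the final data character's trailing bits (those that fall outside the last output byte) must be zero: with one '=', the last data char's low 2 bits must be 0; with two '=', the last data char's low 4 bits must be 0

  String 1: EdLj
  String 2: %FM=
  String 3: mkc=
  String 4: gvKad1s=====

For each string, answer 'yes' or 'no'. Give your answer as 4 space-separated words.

String 1: 'EdLj' → valid
String 2: '%FM=' → invalid (bad char(s): ['%'])
String 3: 'mkc=' → valid
String 4: 'gvKad1s=====' → invalid (5 pad chars (max 2))

Answer: yes no yes no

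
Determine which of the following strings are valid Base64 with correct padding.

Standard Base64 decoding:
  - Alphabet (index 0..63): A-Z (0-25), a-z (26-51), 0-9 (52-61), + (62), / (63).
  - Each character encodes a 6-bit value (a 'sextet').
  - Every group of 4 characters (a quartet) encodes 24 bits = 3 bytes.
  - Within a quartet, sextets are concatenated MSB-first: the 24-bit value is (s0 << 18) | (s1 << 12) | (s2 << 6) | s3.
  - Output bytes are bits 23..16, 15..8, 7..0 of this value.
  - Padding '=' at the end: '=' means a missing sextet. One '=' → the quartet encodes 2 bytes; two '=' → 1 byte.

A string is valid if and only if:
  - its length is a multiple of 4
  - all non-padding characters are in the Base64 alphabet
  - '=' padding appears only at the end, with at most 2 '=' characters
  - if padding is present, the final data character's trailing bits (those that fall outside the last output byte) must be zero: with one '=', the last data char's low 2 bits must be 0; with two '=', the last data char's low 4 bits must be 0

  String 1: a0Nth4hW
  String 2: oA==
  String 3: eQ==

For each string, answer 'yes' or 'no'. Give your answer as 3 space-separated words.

String 1: 'a0Nth4hW' → valid
String 2: 'oA==' → valid
String 3: 'eQ==' → valid

Answer: yes yes yes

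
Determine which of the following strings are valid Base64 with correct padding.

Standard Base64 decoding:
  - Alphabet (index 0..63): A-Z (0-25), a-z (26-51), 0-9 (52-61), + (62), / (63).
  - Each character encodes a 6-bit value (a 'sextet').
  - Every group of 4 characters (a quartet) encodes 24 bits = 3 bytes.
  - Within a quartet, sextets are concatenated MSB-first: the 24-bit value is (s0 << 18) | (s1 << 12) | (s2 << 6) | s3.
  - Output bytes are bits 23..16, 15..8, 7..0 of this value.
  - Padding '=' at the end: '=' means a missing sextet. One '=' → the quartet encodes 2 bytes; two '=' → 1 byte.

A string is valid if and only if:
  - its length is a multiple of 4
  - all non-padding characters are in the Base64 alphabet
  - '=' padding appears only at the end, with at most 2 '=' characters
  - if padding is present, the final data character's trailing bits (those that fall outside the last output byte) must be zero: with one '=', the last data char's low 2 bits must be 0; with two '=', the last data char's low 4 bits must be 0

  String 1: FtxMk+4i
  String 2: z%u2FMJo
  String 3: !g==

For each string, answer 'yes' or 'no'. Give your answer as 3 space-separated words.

Answer: yes no no

Derivation:
String 1: 'FtxMk+4i' → valid
String 2: 'z%u2FMJo' → invalid (bad char(s): ['%'])
String 3: '!g==' → invalid (bad char(s): ['!'])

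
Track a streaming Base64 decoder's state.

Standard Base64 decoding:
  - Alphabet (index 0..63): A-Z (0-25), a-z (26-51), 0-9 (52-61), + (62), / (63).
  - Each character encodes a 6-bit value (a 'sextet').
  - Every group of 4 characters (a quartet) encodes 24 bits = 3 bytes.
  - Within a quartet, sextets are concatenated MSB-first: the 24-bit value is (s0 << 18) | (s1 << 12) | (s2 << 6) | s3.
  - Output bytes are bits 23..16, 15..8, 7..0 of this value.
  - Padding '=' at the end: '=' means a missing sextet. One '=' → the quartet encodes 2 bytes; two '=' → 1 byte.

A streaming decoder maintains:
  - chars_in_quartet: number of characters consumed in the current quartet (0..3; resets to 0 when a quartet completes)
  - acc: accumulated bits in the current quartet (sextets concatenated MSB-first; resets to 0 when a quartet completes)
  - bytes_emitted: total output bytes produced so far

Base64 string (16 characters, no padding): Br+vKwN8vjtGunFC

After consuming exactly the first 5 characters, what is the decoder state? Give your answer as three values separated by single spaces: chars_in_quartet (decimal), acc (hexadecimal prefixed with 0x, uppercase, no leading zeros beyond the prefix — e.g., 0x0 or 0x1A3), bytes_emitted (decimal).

After char 0 ('B'=1): chars_in_quartet=1 acc=0x1 bytes_emitted=0
After char 1 ('r'=43): chars_in_quartet=2 acc=0x6B bytes_emitted=0
After char 2 ('+'=62): chars_in_quartet=3 acc=0x1AFE bytes_emitted=0
After char 3 ('v'=47): chars_in_quartet=4 acc=0x6BFAF -> emit 06 BF AF, reset; bytes_emitted=3
After char 4 ('K'=10): chars_in_quartet=1 acc=0xA bytes_emitted=3

Answer: 1 0xA 3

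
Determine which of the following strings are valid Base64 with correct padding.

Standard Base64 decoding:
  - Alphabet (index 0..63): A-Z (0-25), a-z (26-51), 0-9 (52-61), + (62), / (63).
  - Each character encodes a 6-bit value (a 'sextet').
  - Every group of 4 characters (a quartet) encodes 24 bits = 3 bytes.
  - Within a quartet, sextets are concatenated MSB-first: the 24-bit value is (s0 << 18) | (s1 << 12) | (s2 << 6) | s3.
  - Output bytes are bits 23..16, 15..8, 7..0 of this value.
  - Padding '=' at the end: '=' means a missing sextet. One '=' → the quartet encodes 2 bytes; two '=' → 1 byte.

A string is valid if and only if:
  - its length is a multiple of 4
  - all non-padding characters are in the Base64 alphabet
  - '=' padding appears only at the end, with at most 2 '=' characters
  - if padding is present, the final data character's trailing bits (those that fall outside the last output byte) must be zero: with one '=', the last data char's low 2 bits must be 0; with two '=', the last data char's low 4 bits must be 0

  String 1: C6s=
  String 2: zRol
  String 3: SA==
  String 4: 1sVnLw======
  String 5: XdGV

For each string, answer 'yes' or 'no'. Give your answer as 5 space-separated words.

String 1: 'C6s=' → valid
String 2: 'zRol' → valid
String 3: 'SA==' → valid
String 4: '1sVnLw======' → invalid (6 pad chars (max 2))
String 5: 'XdGV' → valid

Answer: yes yes yes no yes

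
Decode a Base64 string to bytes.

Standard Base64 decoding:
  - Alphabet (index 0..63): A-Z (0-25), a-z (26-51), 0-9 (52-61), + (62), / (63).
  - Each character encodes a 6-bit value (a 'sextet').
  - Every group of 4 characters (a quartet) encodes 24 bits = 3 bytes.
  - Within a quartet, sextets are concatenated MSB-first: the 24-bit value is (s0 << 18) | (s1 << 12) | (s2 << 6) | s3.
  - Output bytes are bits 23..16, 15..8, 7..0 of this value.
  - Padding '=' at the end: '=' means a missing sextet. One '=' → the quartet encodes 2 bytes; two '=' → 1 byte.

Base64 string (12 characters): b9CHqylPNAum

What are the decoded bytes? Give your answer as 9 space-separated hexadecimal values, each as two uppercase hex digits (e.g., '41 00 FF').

Answer: 6F D0 87 AB 29 4F 34 0B A6

Derivation:
After char 0 ('b'=27): chars_in_quartet=1 acc=0x1B bytes_emitted=0
After char 1 ('9'=61): chars_in_quartet=2 acc=0x6FD bytes_emitted=0
After char 2 ('C'=2): chars_in_quartet=3 acc=0x1BF42 bytes_emitted=0
After char 3 ('H'=7): chars_in_quartet=4 acc=0x6FD087 -> emit 6F D0 87, reset; bytes_emitted=3
After char 4 ('q'=42): chars_in_quartet=1 acc=0x2A bytes_emitted=3
After char 5 ('y'=50): chars_in_quartet=2 acc=0xAB2 bytes_emitted=3
After char 6 ('l'=37): chars_in_quartet=3 acc=0x2ACA5 bytes_emitted=3
After char 7 ('P'=15): chars_in_quartet=4 acc=0xAB294F -> emit AB 29 4F, reset; bytes_emitted=6
After char 8 ('N'=13): chars_in_quartet=1 acc=0xD bytes_emitted=6
After char 9 ('A'=0): chars_in_quartet=2 acc=0x340 bytes_emitted=6
After char 10 ('u'=46): chars_in_quartet=3 acc=0xD02E bytes_emitted=6
After char 11 ('m'=38): chars_in_quartet=4 acc=0x340BA6 -> emit 34 0B A6, reset; bytes_emitted=9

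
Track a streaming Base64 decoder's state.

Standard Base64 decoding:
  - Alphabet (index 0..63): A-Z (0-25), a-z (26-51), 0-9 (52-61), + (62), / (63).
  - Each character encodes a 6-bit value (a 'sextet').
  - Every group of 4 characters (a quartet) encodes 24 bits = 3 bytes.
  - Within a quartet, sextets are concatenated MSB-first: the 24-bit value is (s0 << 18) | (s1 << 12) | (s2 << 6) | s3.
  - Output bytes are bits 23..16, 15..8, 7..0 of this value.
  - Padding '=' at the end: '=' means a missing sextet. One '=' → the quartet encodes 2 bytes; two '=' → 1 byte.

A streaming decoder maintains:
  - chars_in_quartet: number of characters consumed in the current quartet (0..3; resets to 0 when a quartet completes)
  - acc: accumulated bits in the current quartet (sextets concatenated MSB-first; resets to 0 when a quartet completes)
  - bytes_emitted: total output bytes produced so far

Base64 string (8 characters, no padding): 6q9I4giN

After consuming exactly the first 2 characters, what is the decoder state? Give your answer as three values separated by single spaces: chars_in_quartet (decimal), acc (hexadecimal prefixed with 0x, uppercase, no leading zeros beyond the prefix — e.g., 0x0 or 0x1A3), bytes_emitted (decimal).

Answer: 2 0xEAA 0

Derivation:
After char 0 ('6'=58): chars_in_quartet=1 acc=0x3A bytes_emitted=0
After char 1 ('q'=42): chars_in_quartet=2 acc=0xEAA bytes_emitted=0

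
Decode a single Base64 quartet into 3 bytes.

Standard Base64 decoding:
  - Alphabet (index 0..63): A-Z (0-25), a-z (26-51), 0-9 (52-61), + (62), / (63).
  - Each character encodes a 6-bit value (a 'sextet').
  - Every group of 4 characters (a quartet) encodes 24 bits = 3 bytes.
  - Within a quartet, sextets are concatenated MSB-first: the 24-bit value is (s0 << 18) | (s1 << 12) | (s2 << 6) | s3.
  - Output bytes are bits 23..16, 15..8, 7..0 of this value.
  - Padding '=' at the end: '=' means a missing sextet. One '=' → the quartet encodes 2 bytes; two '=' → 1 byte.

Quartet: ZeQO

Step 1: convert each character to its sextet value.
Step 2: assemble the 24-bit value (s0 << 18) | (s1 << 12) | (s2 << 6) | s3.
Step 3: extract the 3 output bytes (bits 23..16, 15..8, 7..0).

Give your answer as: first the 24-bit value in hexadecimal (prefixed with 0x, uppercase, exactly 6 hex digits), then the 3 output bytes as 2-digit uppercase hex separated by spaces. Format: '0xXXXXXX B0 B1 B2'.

Answer: 0x65E40E 65 E4 0E

Derivation:
Sextets: Z=25, e=30, Q=16, O=14
24-bit: (25<<18) | (30<<12) | (16<<6) | 14
      = 0x640000 | 0x01E000 | 0x000400 | 0x00000E
      = 0x65E40E
Bytes: (v>>16)&0xFF=65, (v>>8)&0xFF=E4, v&0xFF=0E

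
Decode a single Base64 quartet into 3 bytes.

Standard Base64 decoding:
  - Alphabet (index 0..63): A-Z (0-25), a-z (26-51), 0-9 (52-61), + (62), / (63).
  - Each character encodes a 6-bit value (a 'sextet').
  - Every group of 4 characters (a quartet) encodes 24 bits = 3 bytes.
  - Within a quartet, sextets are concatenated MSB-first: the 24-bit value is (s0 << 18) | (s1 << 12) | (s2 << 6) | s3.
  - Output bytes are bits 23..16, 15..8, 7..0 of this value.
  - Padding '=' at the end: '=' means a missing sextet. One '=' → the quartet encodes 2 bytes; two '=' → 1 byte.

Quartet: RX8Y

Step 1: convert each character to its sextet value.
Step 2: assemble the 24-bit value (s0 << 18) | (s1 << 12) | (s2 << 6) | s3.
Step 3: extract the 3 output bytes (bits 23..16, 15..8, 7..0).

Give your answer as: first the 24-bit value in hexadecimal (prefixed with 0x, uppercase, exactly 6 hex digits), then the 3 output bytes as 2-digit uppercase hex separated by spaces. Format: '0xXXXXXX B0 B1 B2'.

Sextets: R=17, X=23, 8=60, Y=24
24-bit: (17<<18) | (23<<12) | (60<<6) | 24
      = 0x440000 | 0x017000 | 0x000F00 | 0x000018
      = 0x457F18
Bytes: (v>>16)&0xFF=45, (v>>8)&0xFF=7F, v&0xFF=18

Answer: 0x457F18 45 7F 18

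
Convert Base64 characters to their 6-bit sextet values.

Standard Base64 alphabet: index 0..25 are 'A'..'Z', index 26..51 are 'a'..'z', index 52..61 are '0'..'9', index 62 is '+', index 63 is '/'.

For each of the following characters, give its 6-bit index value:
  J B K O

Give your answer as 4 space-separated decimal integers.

Answer: 9 1 10 14

Derivation:
'J': A..Z range, ord('J') − ord('A') = 9
'B': A..Z range, ord('B') − ord('A') = 1
'K': A..Z range, ord('K') − ord('A') = 10
'O': A..Z range, ord('O') − ord('A') = 14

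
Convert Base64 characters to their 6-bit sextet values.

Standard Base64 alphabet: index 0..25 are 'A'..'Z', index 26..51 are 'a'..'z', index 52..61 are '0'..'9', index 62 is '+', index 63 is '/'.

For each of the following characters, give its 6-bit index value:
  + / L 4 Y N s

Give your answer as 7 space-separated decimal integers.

'+': index 62
'/': index 63
'L': A..Z range, ord('L') − ord('A') = 11
'4': 0..9 range, 52 + ord('4') − ord('0') = 56
'Y': A..Z range, ord('Y') − ord('A') = 24
'N': A..Z range, ord('N') − ord('A') = 13
's': a..z range, 26 + ord('s') − ord('a') = 44

Answer: 62 63 11 56 24 13 44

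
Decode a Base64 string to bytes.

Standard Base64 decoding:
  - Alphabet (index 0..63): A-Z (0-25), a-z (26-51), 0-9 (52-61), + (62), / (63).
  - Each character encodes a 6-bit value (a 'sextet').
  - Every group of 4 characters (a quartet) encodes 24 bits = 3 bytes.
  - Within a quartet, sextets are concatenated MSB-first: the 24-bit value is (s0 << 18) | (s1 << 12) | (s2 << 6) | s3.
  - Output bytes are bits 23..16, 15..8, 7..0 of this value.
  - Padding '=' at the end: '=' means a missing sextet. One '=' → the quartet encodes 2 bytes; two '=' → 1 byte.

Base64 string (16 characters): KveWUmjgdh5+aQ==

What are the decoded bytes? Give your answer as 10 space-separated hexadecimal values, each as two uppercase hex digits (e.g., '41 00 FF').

After char 0 ('K'=10): chars_in_quartet=1 acc=0xA bytes_emitted=0
After char 1 ('v'=47): chars_in_quartet=2 acc=0x2AF bytes_emitted=0
After char 2 ('e'=30): chars_in_quartet=3 acc=0xABDE bytes_emitted=0
After char 3 ('W'=22): chars_in_quartet=4 acc=0x2AF796 -> emit 2A F7 96, reset; bytes_emitted=3
After char 4 ('U'=20): chars_in_quartet=1 acc=0x14 bytes_emitted=3
After char 5 ('m'=38): chars_in_quartet=2 acc=0x526 bytes_emitted=3
After char 6 ('j'=35): chars_in_quartet=3 acc=0x149A3 bytes_emitted=3
After char 7 ('g'=32): chars_in_quartet=4 acc=0x5268E0 -> emit 52 68 E0, reset; bytes_emitted=6
After char 8 ('d'=29): chars_in_quartet=1 acc=0x1D bytes_emitted=6
After char 9 ('h'=33): chars_in_quartet=2 acc=0x761 bytes_emitted=6
After char 10 ('5'=57): chars_in_quartet=3 acc=0x1D879 bytes_emitted=6
After char 11 ('+'=62): chars_in_quartet=4 acc=0x761E7E -> emit 76 1E 7E, reset; bytes_emitted=9
After char 12 ('a'=26): chars_in_quartet=1 acc=0x1A bytes_emitted=9
After char 13 ('Q'=16): chars_in_quartet=2 acc=0x690 bytes_emitted=9
Padding '==': partial quartet acc=0x690 -> emit 69; bytes_emitted=10

Answer: 2A F7 96 52 68 E0 76 1E 7E 69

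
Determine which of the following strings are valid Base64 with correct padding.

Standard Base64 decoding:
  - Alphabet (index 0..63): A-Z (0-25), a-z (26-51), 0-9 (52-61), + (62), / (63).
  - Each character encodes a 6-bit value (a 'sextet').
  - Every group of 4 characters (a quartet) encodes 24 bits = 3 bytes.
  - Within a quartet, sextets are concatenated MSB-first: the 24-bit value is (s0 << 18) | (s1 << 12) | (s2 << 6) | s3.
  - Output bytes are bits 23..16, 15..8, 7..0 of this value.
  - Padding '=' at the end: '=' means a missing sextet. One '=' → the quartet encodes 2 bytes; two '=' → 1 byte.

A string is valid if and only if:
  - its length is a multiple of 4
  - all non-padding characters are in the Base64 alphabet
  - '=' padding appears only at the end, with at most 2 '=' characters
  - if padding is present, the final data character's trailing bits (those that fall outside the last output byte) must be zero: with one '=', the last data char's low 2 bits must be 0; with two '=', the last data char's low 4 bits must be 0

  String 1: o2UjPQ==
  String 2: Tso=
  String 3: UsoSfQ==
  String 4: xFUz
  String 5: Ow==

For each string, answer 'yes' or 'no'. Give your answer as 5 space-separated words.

String 1: 'o2UjPQ==' → valid
String 2: 'Tso=' → valid
String 3: 'UsoSfQ==' → valid
String 4: 'xFUz' → valid
String 5: 'Ow==' → valid

Answer: yes yes yes yes yes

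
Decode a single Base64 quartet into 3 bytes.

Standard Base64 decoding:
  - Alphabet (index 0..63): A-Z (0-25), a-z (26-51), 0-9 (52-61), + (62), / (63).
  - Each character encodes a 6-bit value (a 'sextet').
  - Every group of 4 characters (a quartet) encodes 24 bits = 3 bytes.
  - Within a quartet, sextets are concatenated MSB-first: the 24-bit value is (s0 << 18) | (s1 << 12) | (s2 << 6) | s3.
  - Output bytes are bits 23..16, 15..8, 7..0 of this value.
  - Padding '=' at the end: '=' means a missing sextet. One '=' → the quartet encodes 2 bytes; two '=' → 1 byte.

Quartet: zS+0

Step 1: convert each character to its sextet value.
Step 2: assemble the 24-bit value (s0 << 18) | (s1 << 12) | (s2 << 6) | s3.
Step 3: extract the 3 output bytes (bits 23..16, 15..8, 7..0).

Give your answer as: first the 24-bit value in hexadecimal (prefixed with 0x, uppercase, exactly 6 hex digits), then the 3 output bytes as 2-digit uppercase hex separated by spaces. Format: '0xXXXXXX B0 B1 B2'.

Sextets: z=51, S=18, +=62, 0=52
24-bit: (51<<18) | (18<<12) | (62<<6) | 52
      = 0xCC0000 | 0x012000 | 0x000F80 | 0x000034
      = 0xCD2FB4
Bytes: (v>>16)&0xFF=CD, (v>>8)&0xFF=2F, v&0xFF=B4

Answer: 0xCD2FB4 CD 2F B4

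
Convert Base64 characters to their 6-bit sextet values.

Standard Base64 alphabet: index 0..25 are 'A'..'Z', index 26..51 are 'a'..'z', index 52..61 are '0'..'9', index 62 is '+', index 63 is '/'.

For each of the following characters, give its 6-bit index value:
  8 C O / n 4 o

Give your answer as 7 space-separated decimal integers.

Answer: 60 2 14 63 39 56 40

Derivation:
'8': 0..9 range, 52 + ord('8') − ord('0') = 60
'C': A..Z range, ord('C') − ord('A') = 2
'O': A..Z range, ord('O') − ord('A') = 14
'/': index 63
'n': a..z range, 26 + ord('n') − ord('a') = 39
'4': 0..9 range, 52 + ord('4') − ord('0') = 56
'o': a..z range, 26 + ord('o') − ord('a') = 40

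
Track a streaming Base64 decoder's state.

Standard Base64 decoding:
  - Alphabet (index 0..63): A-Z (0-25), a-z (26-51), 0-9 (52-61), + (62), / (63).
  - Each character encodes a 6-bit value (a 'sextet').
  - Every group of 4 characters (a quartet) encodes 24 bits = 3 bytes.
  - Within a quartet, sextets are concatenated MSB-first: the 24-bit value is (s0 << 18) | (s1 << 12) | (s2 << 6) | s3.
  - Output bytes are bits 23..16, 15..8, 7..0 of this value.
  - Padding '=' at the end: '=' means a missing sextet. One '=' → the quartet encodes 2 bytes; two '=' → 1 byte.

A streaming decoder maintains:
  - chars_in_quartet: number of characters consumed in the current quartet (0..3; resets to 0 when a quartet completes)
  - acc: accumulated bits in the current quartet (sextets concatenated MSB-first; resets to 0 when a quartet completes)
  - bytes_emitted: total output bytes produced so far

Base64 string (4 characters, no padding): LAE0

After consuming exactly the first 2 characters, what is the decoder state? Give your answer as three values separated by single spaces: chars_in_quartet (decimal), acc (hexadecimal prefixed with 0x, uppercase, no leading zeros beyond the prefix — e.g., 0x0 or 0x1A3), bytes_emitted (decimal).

After char 0 ('L'=11): chars_in_quartet=1 acc=0xB bytes_emitted=0
After char 1 ('A'=0): chars_in_quartet=2 acc=0x2C0 bytes_emitted=0

Answer: 2 0x2C0 0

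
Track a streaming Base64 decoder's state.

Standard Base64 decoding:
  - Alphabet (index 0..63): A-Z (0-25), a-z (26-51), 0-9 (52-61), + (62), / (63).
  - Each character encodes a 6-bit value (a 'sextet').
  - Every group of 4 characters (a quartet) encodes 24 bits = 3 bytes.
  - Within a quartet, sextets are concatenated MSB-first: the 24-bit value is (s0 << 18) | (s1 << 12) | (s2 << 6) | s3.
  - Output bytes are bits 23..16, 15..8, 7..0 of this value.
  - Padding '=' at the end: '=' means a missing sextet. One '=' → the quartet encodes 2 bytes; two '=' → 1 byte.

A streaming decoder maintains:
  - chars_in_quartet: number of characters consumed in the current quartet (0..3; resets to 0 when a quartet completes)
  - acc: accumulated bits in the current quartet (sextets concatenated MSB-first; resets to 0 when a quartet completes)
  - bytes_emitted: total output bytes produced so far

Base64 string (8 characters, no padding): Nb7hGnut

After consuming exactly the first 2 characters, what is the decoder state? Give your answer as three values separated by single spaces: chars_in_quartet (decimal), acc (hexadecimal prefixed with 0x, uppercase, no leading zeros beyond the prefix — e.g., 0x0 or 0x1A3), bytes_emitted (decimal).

Answer: 2 0x35B 0

Derivation:
After char 0 ('N'=13): chars_in_quartet=1 acc=0xD bytes_emitted=0
After char 1 ('b'=27): chars_in_quartet=2 acc=0x35B bytes_emitted=0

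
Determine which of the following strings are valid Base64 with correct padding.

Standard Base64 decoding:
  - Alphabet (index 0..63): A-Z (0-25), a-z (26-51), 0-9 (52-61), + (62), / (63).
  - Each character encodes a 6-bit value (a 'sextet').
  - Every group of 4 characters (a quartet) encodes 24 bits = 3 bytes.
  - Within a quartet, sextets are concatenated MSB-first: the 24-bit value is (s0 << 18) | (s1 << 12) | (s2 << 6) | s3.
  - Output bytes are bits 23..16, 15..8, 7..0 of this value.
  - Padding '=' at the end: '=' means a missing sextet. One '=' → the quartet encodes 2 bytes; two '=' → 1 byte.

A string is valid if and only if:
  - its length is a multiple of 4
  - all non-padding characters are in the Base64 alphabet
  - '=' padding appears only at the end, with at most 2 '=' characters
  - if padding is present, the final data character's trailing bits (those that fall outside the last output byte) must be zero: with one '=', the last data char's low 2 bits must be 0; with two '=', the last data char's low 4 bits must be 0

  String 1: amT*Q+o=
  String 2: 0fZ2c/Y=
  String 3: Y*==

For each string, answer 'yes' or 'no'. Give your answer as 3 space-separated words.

String 1: 'amT*Q+o=' → invalid (bad char(s): ['*'])
String 2: '0fZ2c/Y=' → valid
String 3: 'Y*==' → invalid (bad char(s): ['*'])

Answer: no yes no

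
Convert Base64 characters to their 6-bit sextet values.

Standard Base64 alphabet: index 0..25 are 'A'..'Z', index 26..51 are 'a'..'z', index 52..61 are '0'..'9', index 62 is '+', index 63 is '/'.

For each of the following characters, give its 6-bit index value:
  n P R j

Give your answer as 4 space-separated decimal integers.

Answer: 39 15 17 35

Derivation:
'n': a..z range, 26 + ord('n') − ord('a') = 39
'P': A..Z range, ord('P') − ord('A') = 15
'R': A..Z range, ord('R') − ord('A') = 17
'j': a..z range, 26 + ord('j') − ord('a') = 35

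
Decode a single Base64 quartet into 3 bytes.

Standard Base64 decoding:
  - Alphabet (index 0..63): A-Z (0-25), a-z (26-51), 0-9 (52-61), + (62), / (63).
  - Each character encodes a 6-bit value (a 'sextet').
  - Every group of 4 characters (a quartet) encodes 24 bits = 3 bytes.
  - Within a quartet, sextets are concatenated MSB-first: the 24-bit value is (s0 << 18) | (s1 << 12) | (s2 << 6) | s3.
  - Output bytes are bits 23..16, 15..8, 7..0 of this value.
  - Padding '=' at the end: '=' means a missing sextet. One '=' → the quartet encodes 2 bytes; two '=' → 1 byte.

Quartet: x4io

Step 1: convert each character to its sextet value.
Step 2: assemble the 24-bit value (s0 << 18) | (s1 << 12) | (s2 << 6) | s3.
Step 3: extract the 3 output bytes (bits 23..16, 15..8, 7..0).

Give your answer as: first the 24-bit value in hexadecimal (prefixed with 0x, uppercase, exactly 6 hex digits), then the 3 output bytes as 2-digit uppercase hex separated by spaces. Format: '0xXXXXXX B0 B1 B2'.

Answer: 0xC788A8 C7 88 A8

Derivation:
Sextets: x=49, 4=56, i=34, o=40
24-bit: (49<<18) | (56<<12) | (34<<6) | 40
      = 0xC40000 | 0x038000 | 0x000880 | 0x000028
      = 0xC788A8
Bytes: (v>>16)&0xFF=C7, (v>>8)&0xFF=88, v&0xFF=A8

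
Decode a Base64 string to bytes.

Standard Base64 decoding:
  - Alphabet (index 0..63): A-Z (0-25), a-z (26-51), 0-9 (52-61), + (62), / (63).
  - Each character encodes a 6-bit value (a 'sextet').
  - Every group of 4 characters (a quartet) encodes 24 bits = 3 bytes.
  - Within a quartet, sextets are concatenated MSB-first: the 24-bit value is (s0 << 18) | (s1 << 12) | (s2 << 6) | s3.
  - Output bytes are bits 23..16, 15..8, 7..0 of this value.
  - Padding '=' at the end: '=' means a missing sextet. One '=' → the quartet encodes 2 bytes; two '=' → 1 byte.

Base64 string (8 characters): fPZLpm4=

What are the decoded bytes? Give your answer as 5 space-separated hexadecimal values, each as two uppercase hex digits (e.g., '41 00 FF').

Answer: 7C F6 4B A6 6E

Derivation:
After char 0 ('f'=31): chars_in_quartet=1 acc=0x1F bytes_emitted=0
After char 1 ('P'=15): chars_in_quartet=2 acc=0x7CF bytes_emitted=0
After char 2 ('Z'=25): chars_in_quartet=3 acc=0x1F3D9 bytes_emitted=0
After char 3 ('L'=11): chars_in_quartet=4 acc=0x7CF64B -> emit 7C F6 4B, reset; bytes_emitted=3
After char 4 ('p'=41): chars_in_quartet=1 acc=0x29 bytes_emitted=3
After char 5 ('m'=38): chars_in_quartet=2 acc=0xA66 bytes_emitted=3
After char 6 ('4'=56): chars_in_quartet=3 acc=0x299B8 bytes_emitted=3
Padding '=': partial quartet acc=0x299B8 -> emit A6 6E; bytes_emitted=5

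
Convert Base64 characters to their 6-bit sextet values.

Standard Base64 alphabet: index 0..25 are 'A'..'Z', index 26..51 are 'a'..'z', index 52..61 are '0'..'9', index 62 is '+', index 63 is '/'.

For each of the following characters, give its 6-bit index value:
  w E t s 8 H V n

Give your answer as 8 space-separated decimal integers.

Answer: 48 4 45 44 60 7 21 39

Derivation:
'w': a..z range, 26 + ord('w') − ord('a') = 48
'E': A..Z range, ord('E') − ord('A') = 4
't': a..z range, 26 + ord('t') − ord('a') = 45
's': a..z range, 26 + ord('s') − ord('a') = 44
'8': 0..9 range, 52 + ord('8') − ord('0') = 60
'H': A..Z range, ord('H') − ord('A') = 7
'V': A..Z range, ord('V') − ord('A') = 21
'n': a..z range, 26 + ord('n') − ord('a') = 39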